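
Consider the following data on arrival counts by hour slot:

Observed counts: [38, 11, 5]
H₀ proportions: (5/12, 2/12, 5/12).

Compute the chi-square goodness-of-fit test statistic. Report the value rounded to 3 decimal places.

n = 54; E_i = n·p_i = [22.50, 9.00, 22.50]
χ² = (38−22.50)²/22.50 + (11−9.00)²/9.00 + (5−22.50)²/22.50 = 24.7333
df = 2

test statistic = 24.733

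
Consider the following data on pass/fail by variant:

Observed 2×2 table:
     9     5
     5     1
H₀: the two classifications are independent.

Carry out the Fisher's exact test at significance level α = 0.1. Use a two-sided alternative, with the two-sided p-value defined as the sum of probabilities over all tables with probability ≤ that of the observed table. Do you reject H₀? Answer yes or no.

Margins: r₁=14, r₂=6, c₁=14, c₂=6, n=20
p_obs = C(14,9)·C(6,5)/C(20,14); sum pmf over tables with pmf ≤ p_obs
p-value (two-sided) = 0.61262
At α=0.1: p ≥ α → fail to reject H₀

reject H₀: no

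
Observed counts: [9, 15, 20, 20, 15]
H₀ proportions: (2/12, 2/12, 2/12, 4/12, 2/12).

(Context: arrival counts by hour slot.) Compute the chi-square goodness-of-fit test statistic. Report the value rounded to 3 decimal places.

n = 79; E_i = n·p_i = [13.17, 13.17, 13.17, 26.33, 13.17]
χ² = (9−13.17)²/13.17 + (15−13.17)²/13.17 + (20−13.17)²/13.17 + (20−26.33)²/26.33 + (15−13.17)²/13.17 = 6.8987
df = 4

test statistic = 6.899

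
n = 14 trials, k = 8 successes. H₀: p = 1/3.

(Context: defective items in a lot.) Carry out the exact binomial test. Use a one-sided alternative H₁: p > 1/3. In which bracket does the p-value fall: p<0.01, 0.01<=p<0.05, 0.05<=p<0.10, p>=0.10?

Exact binomial: n=14, k=8, p₀=1/3=0.3333
P(X≥8) from Σ C(n,i)·p₀^i·(1−p₀)^(n−i)
p-value (one-sided, H₁ greater) = 0.05762
→ bracket: 0.05<=p<0.10

p-value bracket: 0.05<=p<0.10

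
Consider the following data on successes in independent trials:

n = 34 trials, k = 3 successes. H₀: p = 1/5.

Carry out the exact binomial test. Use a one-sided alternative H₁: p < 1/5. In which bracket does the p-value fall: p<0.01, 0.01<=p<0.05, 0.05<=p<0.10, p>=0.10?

p-value bracket: 0.05<=p<0.10

Exact binomial: n=34, k=3, p₀=1/5=0.2000
P(X≤3) from Σ C(n,i)·p₀^i·(1−p₀)^(n−i)
p-value (one-sided, H₁ less) = 0.07001
→ bracket: 0.05<=p<0.10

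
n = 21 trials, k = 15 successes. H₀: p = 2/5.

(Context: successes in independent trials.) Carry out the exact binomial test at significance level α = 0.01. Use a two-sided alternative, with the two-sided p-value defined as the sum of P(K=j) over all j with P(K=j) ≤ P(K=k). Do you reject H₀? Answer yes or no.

Exact binomial: n=21, k=15, p₀=2/5=0.4000
P(X=j) = C(n,j)·p₀^j·(1−p₀)^(n−j); p = Σ P(X=j) over j with P(X=j) ≤ P(X=15)
p-value (two-sided) = 0.00593
At α=0.01: p < α → reject H₀

reject H₀: yes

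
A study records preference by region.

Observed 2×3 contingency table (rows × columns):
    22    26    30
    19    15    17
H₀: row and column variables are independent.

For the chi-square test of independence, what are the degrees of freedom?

df = (r−1)(c−1) = (2−1)·(3−1) = 2

degrees of freedom = 2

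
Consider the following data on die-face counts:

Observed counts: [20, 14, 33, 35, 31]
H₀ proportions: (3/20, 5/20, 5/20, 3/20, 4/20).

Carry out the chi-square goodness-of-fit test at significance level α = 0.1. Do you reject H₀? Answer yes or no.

reject H₀: yes

n = 133; E_i = n·p_i = [19.95, 33.25, 33.25, 19.95, 26.60]
χ² = (20−19.95)²/19.95 + (14−33.25)²/33.25 + (33−33.25)²/33.25 + (35−19.95)²/19.95 + (31−26.60)²/26.60 = 23.2281
df = 4
p-value (upper-tail) = 0.00011
At α=0.1: p < α → reject H₀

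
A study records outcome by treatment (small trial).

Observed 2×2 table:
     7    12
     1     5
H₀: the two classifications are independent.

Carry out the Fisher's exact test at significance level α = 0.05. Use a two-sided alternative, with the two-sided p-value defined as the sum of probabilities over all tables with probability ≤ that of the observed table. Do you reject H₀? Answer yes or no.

reject H₀: no

Margins: r₁=19, r₂=6, c₁=8, c₂=17, n=25
p_obs = C(19,7)·C(6,1)/C(25,8); sum pmf over tables with pmf ≤ p_obs
p-value (two-sided) = 0.62372
At α=0.05: p ≥ α → fail to reject H₀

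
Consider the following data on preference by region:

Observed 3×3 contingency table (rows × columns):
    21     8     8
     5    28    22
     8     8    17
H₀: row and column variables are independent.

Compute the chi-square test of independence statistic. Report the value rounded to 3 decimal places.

Row totals [37, 55, 33], col totals [34, 44, 47], n=125
χ² = (21−10.06)²/10.06 + (8−13.02)²/13.02 + (8−13.91)²/13.91 + (5−14.96)²/14.96 + (28−19.36)²/19.36 + (22−20.68)²/20.68 + (8−8.98)²/8.98 + (8−11.62)²/11.62 + (17−12.41)²/12.41 = 29.8363
df = 4

test statistic = 29.836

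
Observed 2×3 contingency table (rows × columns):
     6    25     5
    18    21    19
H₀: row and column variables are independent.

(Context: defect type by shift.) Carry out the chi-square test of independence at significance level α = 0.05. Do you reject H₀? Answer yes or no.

Row totals [36, 58], col totals [24, 46, 24], n=94
χ² = (6−9.19)²/9.19 + (25−17.62)²/17.62 + (5−9.19)²/9.19 + (18−14.81)²/14.81 + (21−28.38)²/28.38 + (19−14.81)²/14.81 = 9.9083
df = 2
p-value (upper-tail) = 0.00705
At α=0.05: p < α → reject H₀

reject H₀: yes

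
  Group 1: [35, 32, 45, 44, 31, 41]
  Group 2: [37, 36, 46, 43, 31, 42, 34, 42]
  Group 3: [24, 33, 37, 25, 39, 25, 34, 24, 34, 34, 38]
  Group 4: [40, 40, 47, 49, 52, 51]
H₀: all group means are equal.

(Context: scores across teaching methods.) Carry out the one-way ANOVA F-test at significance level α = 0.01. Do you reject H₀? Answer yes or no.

reject H₀: yes

Group means [38.00, 38.88, 31.55, 46.50], grand mean 37.581
SSB = Σnᵢ(x̄ᵢ−x̄)² = 892.446; SSW = ΣΣ(x−x̄ᵢ)² = 861.102
MSB = 892.446/3 = 297.4820; MSW = 861.102/27 = 31.8927
F = MSB/MSW = 9.3276
df = (3, 27)
p-value (upper-tail) = 0.00021
At α=0.01: p < α → reject H₀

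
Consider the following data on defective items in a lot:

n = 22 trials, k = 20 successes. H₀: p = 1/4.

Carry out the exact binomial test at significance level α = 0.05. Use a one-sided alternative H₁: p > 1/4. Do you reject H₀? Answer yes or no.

Exact binomial: n=22, k=20, p₀=1/4=0.2500
P(X≥20) from Σ C(n,i)·p₀^i·(1−p₀)^(n−i)
p-value (one-sided, H₁ greater) = 0.00000
At α=0.05: p < α → reject H₀

reject H₀: yes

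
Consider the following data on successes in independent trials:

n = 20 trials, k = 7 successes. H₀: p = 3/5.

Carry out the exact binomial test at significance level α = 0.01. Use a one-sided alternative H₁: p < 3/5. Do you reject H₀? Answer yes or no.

Exact binomial: n=20, k=7, p₀=3/5=0.6000
P(X≤7) from Σ C(n,i)·p₀^i·(1−p₀)^(n−i)
p-value (one-sided, H₁ less) = 0.02103
At α=0.01: p ≥ α → fail to reject H₀

reject H₀: no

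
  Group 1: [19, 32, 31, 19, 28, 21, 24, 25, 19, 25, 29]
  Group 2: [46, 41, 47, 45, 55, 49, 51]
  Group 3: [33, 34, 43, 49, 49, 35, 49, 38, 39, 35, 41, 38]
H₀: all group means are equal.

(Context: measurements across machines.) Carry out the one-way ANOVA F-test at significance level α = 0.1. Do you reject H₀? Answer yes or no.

Group means [24.73, 47.71, 40.25], grand mean 36.300
SSB = Σnᵢ(x̄ᵢ−x̄)² = 2572.440; SSW = ΣΣ(x−x̄ᵢ)² = 751.860
MSB = 2572.440/2 = 1286.2198; MSW = 751.860/27 = 27.8467
F = MSB/MSW = 46.1893
df = (2, 27)
p-value (upper-tail) = 0.00000
At α=0.1: p < α → reject H₀

reject H₀: yes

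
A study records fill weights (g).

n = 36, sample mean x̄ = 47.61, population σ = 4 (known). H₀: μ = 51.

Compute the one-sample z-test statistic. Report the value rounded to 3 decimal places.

test statistic = -5.085

SE = σ/√n = 4/√36 = 0.6667
z = (x̄−μ₀)/SE = (47.61−51)/0.6667 = -5.0850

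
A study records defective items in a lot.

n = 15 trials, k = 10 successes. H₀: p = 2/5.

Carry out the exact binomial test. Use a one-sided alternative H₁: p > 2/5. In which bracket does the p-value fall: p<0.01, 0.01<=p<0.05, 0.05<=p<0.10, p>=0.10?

Exact binomial: n=15, k=10, p₀=2/5=0.4000
P(X≥10) from Σ C(n,i)·p₀^i·(1−p₀)^(n−i)
p-value (one-sided, H₁ greater) = 0.03383
→ bracket: 0.01<=p<0.05

p-value bracket: 0.01<=p<0.05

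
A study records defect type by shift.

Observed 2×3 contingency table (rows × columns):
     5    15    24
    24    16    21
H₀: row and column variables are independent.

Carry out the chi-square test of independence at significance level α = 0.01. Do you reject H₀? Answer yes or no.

reject H₀: yes

Row totals [44, 61], col totals [29, 31, 45], n=105
χ² = (5−12.15)²/12.15 + (15−12.99)²/12.99 + (24−18.86)²/18.86 + (24−16.85)²/16.85 + (16−18.01)²/18.01 + (21−26.14)²/26.14 = 10.1954
df = 2
p-value (upper-tail) = 0.00611
At α=0.01: p < α → reject H₀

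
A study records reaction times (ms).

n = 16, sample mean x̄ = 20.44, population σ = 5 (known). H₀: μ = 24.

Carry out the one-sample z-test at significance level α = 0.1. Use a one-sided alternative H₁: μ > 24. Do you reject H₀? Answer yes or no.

SE = σ/√n = 5/√16 = 1.2500
z = (x̄−μ₀)/SE = (20.44−24)/1.2500 = -2.8480
p-value (one-sided, H₁ greater) = 0.99780
At α=0.1: p ≥ α → fail to reject H₀

reject H₀: no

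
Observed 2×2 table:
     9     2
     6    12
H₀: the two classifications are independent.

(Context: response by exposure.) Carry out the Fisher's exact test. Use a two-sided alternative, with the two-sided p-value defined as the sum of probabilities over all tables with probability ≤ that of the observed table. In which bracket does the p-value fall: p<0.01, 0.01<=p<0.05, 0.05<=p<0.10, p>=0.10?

p-value bracket: 0.01<=p<0.05

Margins: r₁=11, r₂=18, c₁=15, c₂=14, n=29
p_obs = C(11,9)·C(18,6)/C(29,15); sum pmf over tables with pmf ≤ p_obs
p-value (two-sided) = 0.02094
→ bracket: 0.01<=p<0.05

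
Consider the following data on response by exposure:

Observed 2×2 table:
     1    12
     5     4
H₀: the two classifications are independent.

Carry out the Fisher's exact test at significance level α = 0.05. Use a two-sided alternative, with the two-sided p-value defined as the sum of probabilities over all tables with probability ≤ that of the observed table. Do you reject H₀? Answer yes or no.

Margins: r₁=13, r₂=9, c₁=6, c₂=16, n=22
p_obs = C(13,1)·C(9,5)/C(22,6); sum pmf over tables with pmf ≤ p_obs
p-value (two-sided) = 0.02308
At α=0.05: p < α → reject H₀

reject H₀: yes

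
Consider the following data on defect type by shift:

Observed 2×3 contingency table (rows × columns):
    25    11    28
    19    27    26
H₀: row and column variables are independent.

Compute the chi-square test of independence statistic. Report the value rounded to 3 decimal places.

Row totals [64, 72], col totals [44, 38, 54], n=136
χ² = (25−20.71)²/20.71 + (11−17.88)²/17.88 + (28−25.41)²/25.41 + (19−23.29)²/23.29 + (27−20.12)²/20.12 + (26−28.59)²/28.59 = 7.1834
df = 2

test statistic = 7.183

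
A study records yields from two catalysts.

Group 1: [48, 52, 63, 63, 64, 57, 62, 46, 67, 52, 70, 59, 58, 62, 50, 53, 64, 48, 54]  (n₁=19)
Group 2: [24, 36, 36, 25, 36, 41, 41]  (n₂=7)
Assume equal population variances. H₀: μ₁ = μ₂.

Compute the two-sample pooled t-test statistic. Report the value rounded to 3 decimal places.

test statistic = 7.501

x̄₁=57.474, s₁=7.058, n₁=19
x̄₂=34.143, s₂=6.962, n₂=7
s_p² = [18·7.058² + 6·6.962²]/24 = 49.4831
SE = √(s_p²·(1/19+1/7)) = 3.1102
t = (57.474−34.143)/3.1102 = 7.5014
df = 24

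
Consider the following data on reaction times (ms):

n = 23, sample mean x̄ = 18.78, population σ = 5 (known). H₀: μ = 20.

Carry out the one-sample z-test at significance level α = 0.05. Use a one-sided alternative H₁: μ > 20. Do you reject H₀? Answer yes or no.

reject H₀: no

SE = σ/√n = 5/√23 = 1.0426
z = (x̄−μ₀)/SE = (18.78−20)/1.0426 = -1.1702
p-value (one-sided, H₁ greater) = 0.87904
At α=0.05: p ≥ α → fail to reject H₀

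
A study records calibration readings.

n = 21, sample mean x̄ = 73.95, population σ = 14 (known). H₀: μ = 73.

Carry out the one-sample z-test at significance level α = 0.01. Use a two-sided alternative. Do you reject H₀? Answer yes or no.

reject H₀: no

SE = σ/√n = 14/√21 = 3.0551
z = (x̄−μ₀)/SE = (73.95−73)/3.0551 = 0.3110
p-value (two-sided) = 0.75583
At α=0.01: p ≥ α → fail to reject H₀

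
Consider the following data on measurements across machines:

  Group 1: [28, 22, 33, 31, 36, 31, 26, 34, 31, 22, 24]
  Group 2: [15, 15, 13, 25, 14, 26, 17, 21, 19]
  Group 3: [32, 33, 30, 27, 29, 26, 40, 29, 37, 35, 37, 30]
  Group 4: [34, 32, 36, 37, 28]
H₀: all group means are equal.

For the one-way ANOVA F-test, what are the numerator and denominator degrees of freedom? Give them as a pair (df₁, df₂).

degrees of freedom = [3, 33]

k = 4 groups, N = 37 total
df = (k−1, N−k) = (4−1, 37−4) = (3, 33)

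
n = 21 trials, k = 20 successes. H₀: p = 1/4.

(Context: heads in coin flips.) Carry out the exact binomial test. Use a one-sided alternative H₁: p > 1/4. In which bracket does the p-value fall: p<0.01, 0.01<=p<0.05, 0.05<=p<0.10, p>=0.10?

Exact binomial: n=21, k=20, p₀=1/4=0.2500
P(X≥20) from Σ C(n,i)·p₀^i·(1−p₀)^(n−i)
p-value (one-sided, H₁ greater) = 0.00000
→ bracket: p<0.01

p-value bracket: p<0.01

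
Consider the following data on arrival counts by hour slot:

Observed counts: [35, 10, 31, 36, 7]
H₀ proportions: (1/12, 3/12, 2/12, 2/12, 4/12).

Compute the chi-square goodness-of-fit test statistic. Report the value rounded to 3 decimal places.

test statistic = 122.924

n = 119; E_i = n·p_i = [9.92, 29.75, 19.83, 19.83, 39.67]
χ² = (35−9.92)²/9.92 + (10−29.75)²/29.75 + (31−19.83)²/19.83 + (36−19.83)²/19.83 + (7−39.67)²/39.67 = 122.9244
df = 4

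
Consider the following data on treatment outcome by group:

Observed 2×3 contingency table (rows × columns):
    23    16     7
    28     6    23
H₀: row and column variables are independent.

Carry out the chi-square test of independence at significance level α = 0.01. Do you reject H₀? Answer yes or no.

Row totals [46, 57], col totals [51, 22, 30], n=103
χ² = (23−22.78)²/22.78 + (16−9.83)²/9.83 + (7−13.40)²/13.40 + (28−28.22)²/28.22 + (6−12.17)²/12.17 + (23−16.60)²/16.60 = 12.5372
df = 2
p-value (upper-tail) = 0.00189
At α=0.01: p < α → reject H₀

reject H₀: yes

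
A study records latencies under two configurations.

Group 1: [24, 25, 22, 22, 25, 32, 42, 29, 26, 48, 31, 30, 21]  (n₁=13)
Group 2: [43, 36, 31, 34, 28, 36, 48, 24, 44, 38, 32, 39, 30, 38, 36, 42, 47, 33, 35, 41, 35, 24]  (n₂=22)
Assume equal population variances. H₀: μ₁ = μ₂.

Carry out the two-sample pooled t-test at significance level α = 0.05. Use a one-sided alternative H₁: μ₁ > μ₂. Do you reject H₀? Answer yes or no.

reject H₀: no

x̄₁=29.000, s₁=8.021, n₁=13
x̄₂=36.091, s₂=6.546, n₂=22
s_p² = [12·8.021² + 21·6.546²]/33 = 50.6612
SE = √(s_p²·(1/13+1/22)) = 2.4899
t = (29.000−36.091)/2.4899 = -2.8478
df = 33
p-value (one-sided, H₁ greater) = 0.99624
At α=0.05: p ≥ α → fail to reject H₀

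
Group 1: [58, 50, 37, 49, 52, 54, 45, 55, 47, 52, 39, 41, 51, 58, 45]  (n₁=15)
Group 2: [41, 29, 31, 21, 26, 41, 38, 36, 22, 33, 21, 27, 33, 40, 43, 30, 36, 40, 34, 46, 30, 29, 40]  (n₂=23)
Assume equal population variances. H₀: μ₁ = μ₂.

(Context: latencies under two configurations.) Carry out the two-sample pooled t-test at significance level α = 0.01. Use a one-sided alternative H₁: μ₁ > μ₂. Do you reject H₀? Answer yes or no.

reject H₀: yes

x̄₁=48.867, s₁=6.490, n₁=15
x̄₂=33.348, s₂=7.177, n₂=23
s_p² = [14·6.490² + 22·7.177²]/36 = 47.8597
SE = √(s_p²·(1/15+1/23)) = 2.2960
t = (48.867−33.348)/2.2960 = 6.7591
df = 36
p-value (one-sided, H₁ greater) = 0.00000
At α=0.01: p < α → reject H₀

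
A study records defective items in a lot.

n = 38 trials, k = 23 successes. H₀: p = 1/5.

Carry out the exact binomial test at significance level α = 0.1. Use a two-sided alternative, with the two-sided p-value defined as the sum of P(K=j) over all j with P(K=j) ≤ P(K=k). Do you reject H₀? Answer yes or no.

Exact binomial: n=38, k=23, p₀=1/5=0.2000
P(X=j) = C(n,j)·p₀^j·(1−p₀)^(n−j); p = Σ P(X=j) over j with P(X=j) ≤ P(X=23)
p-value (two-sided) = 0.00000
At α=0.1: p < α → reject H₀

reject H₀: yes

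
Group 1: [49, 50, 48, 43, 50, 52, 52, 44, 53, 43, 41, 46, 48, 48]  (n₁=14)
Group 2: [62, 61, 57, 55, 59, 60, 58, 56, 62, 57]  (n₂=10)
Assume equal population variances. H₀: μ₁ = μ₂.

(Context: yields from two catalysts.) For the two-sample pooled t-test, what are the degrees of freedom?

df = n₁ + n₂ − 2 = 14 + 10 − 2 = 22

degrees of freedom = 22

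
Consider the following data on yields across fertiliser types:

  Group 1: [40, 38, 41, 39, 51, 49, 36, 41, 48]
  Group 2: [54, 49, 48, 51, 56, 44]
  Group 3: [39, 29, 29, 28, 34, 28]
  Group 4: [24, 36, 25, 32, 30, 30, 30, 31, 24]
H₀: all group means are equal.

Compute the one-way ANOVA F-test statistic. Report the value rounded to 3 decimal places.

test statistic = 32.731

Group means [42.56, 50.33, 31.17, 29.11], grand mean 37.800
SSB = Σnᵢ(x̄ᵢ−x̄)² = 2089.522; SSW = ΣΣ(x−x̄ᵢ)² = 553.278
MSB = 2089.522/3 = 696.5074; MSW = 553.278/26 = 21.2799
F = MSB/MSW = 32.7307
df = (3, 26)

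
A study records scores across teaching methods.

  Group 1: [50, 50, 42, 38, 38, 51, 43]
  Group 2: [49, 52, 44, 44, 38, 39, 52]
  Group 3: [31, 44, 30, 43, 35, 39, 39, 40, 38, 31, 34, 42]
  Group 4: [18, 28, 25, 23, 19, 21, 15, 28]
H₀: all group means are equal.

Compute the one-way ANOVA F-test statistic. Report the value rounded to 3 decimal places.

Group means [44.57, 45.43, 37.17, 22.12], grand mean 36.853
SSB = Σnᵢ(x̄ᵢ−x̄)² = 2668.294; SSW = ΣΣ(x−x̄ᵢ)² = 813.970
MSB = 2668.294/3 = 889.4315; MSW = 813.970/30 = 27.1323
F = MSB/MSW = 32.7812
df = (3, 30)

test statistic = 32.781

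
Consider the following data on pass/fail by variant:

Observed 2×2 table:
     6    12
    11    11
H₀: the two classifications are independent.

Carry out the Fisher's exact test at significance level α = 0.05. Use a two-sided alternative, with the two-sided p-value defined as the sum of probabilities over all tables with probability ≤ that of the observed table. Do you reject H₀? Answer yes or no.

reject H₀: no

Margins: r₁=18, r₂=22, c₁=17, c₂=23, n=40
p_obs = C(18,6)·C(22,11)/C(40,17); sum pmf over tables with pmf ≤ p_obs
p-value (two-sided) = 0.34756
At α=0.05: p ≥ α → fail to reject H₀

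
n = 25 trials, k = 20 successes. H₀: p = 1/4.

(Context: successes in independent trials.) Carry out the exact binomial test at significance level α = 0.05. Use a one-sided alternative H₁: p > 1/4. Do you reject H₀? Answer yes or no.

reject H₀: yes

Exact binomial: n=25, k=20, p₀=1/4=0.2500
P(X≥20) from Σ C(n,i)·p₀^i·(1−p₀)^(n−i)
p-value (one-sided, H₁ greater) = 0.00000
At α=0.05: p < α → reject H₀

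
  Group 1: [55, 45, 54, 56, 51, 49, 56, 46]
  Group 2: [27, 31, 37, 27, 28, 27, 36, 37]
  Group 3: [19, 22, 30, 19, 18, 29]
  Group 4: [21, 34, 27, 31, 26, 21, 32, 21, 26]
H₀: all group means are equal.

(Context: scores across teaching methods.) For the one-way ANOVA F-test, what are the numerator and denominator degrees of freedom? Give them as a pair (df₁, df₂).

degrees of freedom = [3, 27]

k = 4 groups, N = 31 total
df = (k−1, N−k) = (4−1, 31−4) = (3, 27)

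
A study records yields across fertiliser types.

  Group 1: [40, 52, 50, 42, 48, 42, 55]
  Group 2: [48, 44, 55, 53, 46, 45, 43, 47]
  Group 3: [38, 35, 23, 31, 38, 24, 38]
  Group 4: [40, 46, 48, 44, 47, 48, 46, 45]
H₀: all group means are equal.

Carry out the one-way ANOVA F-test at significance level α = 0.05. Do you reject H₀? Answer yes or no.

Group means [47.00, 47.62, 32.43, 45.50], grand mean 43.367
SSB = Σnᵢ(x̄ᵢ−x̄)² = 1111.377; SSW = ΣΣ(x−x̄ᵢ)² = 635.589
MSB = 1111.377/3 = 370.4591; MSW = 635.589/26 = 24.4457
F = MSB/MSW = 15.1543
df = (3, 26)
p-value (upper-tail) = 0.00001
At α=0.05: p < α → reject H₀

reject H₀: yes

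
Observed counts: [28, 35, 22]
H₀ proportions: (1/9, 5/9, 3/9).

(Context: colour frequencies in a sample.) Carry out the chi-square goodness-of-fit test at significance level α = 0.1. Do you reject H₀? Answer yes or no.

n = 85; E_i = n·p_i = [9.44, 47.22, 28.33]
χ² = (28−9.44)²/9.44 + (35−47.22)²/47.22 + (22−28.33)²/28.33 = 41.0353
df = 2
p-value (upper-tail) = 0.00000
At α=0.1: p < α → reject H₀

reject H₀: yes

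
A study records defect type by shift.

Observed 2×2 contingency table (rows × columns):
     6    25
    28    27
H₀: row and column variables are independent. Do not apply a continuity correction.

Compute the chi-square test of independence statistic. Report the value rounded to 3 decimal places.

Row totals [31, 55], col totals [34, 52], n=86
χ² = (6−12.26)²/12.26 + (25−18.74)²/18.74 + (28−21.74)²/21.74 + (27−33.26)²/33.26 = 8.2576
df = 1

test statistic = 8.258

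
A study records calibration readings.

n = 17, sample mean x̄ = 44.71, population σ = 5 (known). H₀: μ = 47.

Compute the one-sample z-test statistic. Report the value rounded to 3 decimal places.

SE = σ/√n = 5/√17 = 1.2127
z = (x̄−μ₀)/SE = (44.71−47)/1.2127 = -1.8884

test statistic = -1.888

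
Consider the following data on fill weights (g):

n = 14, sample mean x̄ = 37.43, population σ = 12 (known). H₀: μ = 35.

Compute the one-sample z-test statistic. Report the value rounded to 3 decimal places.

SE = σ/√n = 12/√14 = 3.2071
z = (x̄−μ₀)/SE = (37.43−35)/3.2071 = 0.7577

test statistic = 0.758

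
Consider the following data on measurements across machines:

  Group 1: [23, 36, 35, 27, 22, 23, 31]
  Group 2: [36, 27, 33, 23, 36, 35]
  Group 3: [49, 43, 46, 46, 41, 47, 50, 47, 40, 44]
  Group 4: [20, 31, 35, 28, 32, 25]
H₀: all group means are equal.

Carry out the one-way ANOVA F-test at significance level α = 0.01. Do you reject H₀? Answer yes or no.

reject H₀: yes

Group means [28.14, 31.67, 45.30, 28.50], grand mean 34.862
SSB = Σnᵢ(x̄ᵢ−x̄)² = 1709.658; SSW = ΣΣ(x−x̄ᵢ)² = 597.790
MSB = 1709.658/3 = 569.8859; MSW = 597.790/25 = 23.9116
F = MSB/MSW = 23.8330
df = (3, 25)
p-value (upper-tail) = 0.00000
At α=0.01: p < α → reject H₀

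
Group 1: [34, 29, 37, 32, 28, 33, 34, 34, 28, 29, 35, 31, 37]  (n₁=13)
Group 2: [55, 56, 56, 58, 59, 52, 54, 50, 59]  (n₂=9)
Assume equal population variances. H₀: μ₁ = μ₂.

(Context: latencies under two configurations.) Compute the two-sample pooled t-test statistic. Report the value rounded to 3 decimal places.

test statistic = -16.931

x̄₁=32.385, s₁=3.176, n₁=13
x̄₂=55.444, s₂=3.087, n₂=9
s_p² = [12·3.176² + 8·3.087²]/20 = 9.8650
SE = √(s_p²·(1/13+1/9)) = 1.3620
t = (32.385−55.444)/1.3620 = -16.9313
df = 20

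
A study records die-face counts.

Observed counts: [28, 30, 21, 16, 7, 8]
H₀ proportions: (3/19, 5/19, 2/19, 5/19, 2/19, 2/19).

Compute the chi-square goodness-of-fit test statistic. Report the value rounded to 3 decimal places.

n = 110; E_i = n·p_i = [17.37, 28.95, 11.58, 28.95, 11.58, 11.58]
χ² = (28−17.37)²/17.37 + (30−28.95)²/28.95 + (21−11.58)²/11.58 + (16−28.95)²/28.95 + (7−11.58)²/11.58 + (8−11.58)²/11.58 = 22.9194
df = 5

test statistic = 22.919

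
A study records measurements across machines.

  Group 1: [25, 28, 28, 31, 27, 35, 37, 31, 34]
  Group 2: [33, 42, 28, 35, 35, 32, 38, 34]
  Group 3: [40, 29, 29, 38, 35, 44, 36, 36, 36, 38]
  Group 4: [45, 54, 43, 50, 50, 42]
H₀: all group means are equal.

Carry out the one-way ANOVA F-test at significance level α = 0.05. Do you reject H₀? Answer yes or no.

reject H₀: yes

Group means [30.67, 34.62, 36.10, 47.33], grand mean 36.303
SSB = Σnᵢ(x̄ᵢ−x̄)² = 1038.861; SSW = ΣΣ(x−x̄ᵢ)² = 548.108
MSB = 1038.861/3 = 346.2871; MSW = 548.108/29 = 18.9003
F = MSB/MSW = 18.3218
df = (3, 29)
p-value (upper-tail) = 0.00000
At α=0.05: p < α → reject H₀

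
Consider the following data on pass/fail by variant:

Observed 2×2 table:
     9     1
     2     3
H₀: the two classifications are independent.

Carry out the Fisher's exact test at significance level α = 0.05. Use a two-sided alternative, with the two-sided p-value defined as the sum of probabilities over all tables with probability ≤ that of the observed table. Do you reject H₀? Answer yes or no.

reject H₀: no

Margins: r₁=10, r₂=5, c₁=11, c₂=4, n=15
p_obs = C(10,9)·C(5,2)/C(15,11); sum pmf over tables with pmf ≤ p_obs
p-value (two-sided) = 0.07692
At α=0.05: p ≥ α → fail to reject H₀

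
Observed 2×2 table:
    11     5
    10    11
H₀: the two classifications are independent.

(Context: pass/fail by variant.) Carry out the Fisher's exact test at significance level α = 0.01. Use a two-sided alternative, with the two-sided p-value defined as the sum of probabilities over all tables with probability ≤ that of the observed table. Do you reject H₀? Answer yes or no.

reject H₀: no

Margins: r₁=16, r₂=21, c₁=21, c₂=16, n=37
p_obs = C(16,11)·C(21,10)/C(37,21); sum pmf over tables with pmf ≤ p_obs
p-value (two-sided) = 0.31608
At α=0.01: p ≥ α → fail to reject H₀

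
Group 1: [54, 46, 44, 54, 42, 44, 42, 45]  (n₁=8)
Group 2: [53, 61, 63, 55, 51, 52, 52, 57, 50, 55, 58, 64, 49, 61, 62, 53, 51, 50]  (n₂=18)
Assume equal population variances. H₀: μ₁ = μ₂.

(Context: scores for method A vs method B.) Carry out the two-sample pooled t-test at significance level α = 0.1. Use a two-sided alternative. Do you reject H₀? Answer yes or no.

x̄₁=46.375, s₁=4.897, n₁=8
x̄₂=55.389, s₂=4.972, n₂=18
s_p² = [7·4.897² + 17·4.972²]/24 = 24.5064
SE = √(s_p²·(1/8+1/18)) = 2.1035
t = (46.375−55.389)/2.1035 = -4.2852
df = 24
p-value (two-sided) = 0.00026
At α=0.1: p < α → reject H₀

reject H₀: yes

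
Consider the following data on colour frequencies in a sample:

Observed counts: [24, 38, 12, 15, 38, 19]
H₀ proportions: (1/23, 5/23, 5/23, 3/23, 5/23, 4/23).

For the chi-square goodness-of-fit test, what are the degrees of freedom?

degrees of freedom = 5

df = k − 1 = 6 − 1 = 5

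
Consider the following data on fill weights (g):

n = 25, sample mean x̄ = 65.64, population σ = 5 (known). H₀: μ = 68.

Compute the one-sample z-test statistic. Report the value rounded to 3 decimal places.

SE = σ/√n = 5/√25 = 1.0000
z = (x̄−μ₀)/SE = (65.64−68)/1.0000 = -2.3600

test statistic = -2.360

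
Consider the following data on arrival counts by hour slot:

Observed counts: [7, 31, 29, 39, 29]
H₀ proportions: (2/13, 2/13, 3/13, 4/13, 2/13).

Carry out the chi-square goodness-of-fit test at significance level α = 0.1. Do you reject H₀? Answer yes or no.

reject H₀: yes

n = 135; E_i = n·p_i = [20.77, 20.77, 31.15, 41.54, 20.77]
χ² = (7−20.77)²/20.77 + (31−20.77)²/20.77 + (29−31.15)²/31.15 + (39−41.54)²/41.54 + (29−20.77)²/20.77 = 17.7340
df = 4
p-value (upper-tail) = 0.00139
At α=0.1: p < α → reject H₀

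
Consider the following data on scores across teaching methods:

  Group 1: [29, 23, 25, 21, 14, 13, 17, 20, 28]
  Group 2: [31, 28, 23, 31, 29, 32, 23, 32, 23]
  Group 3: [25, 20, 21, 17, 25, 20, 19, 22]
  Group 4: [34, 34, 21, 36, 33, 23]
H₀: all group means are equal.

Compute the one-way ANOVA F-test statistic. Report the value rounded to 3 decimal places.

test statistic = 7.107

Group means [21.11, 28.00, 21.12, 30.17], grand mean 24.750
SSB = Σnᵢ(x̄ᵢ−x̄)² = 495.403; SSW = ΣΣ(x−x̄ᵢ)² = 650.597
MSB = 495.403/3 = 165.1343; MSW = 650.597/28 = 23.2356
F = MSB/MSW = 7.1069
df = (3, 28)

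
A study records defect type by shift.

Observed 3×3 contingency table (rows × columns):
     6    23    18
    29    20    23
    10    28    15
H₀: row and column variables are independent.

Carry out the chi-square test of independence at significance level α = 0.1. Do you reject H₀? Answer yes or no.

Row totals [47, 72, 53], col totals [45, 71, 56], n=172
χ² = (6−12.30)²/12.30 + (23−19.40)²/19.40 + (18−15.30)²/15.30 + (29−18.84)²/18.84 + (20−29.72)²/29.72 + (23−23.44)²/23.44 + (10−13.87)²/13.87 + (28−21.88)²/21.88 + (15−17.26)²/17.26 = 16.1241
df = 4
p-value (upper-tail) = 0.00286
At α=0.1: p < α → reject H₀

reject H₀: yes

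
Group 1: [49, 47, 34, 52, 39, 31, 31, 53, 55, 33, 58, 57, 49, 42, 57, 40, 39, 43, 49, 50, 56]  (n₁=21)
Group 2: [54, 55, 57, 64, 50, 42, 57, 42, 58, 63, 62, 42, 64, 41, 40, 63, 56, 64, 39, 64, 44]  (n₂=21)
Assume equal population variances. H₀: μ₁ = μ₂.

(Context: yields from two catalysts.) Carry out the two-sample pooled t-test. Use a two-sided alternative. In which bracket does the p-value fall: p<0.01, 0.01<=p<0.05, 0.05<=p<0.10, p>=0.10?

p-value bracket: 0.01<=p<0.05

x̄₁=45.905, s₁=8.994, n₁=21
x̄₂=53.381, s₂=9.474, n₂=21
s_p² = [20·8.994² + 20·9.474²]/40 = 85.3190
SE = √(s_p²·(1/21+1/21)) = 2.8505
t = (45.905−53.381)/2.8505 = -2.6227
df = 40
p-value (two-sided) = 0.01228
→ bracket: 0.01<=p<0.05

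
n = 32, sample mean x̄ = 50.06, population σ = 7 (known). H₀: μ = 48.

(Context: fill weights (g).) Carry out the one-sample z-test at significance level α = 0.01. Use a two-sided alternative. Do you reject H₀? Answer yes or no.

reject H₀: no

SE = σ/√n = 7/√32 = 1.2374
z = (x̄−μ₀)/SE = (50.06−48)/1.2374 = 1.6647
p-value (two-sided) = 0.09597
At α=0.01: p ≥ α → fail to reject H₀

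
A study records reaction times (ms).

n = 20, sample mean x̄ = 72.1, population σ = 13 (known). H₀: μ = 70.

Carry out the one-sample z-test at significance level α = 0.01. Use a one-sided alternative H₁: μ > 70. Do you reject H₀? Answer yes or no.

reject H₀: no

SE = σ/√n = 13/√20 = 2.9069
z = (x̄−μ₀)/SE = (72.1−70)/2.9069 = 0.7224
p-value (one-sided, H₁ greater) = 0.23502
At α=0.01: p ≥ α → fail to reject H₀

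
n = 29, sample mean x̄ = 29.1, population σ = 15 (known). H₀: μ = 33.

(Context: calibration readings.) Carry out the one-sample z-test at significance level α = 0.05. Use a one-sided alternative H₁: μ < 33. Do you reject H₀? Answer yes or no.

reject H₀: no

SE = σ/√n = 15/√29 = 2.7854
z = (x̄−μ₀)/SE = (29.1−33)/2.7854 = -1.4001
p-value (one-sided, H₁ less) = 0.08074
At α=0.05: p ≥ α → fail to reject H₀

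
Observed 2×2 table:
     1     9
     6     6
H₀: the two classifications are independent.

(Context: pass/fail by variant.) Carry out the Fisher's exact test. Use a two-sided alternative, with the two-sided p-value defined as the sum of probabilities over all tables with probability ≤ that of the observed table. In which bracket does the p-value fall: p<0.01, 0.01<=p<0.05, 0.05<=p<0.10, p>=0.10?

p-value bracket: 0.05<=p<0.10

Margins: r₁=10, r₂=12, c₁=7, c₂=15, n=22
p_obs = C(10,1)·C(12,6)/C(22,7); sum pmf over tables with pmf ≤ p_obs
p-value (two-sided) = 0.07430
→ bracket: 0.05<=p<0.10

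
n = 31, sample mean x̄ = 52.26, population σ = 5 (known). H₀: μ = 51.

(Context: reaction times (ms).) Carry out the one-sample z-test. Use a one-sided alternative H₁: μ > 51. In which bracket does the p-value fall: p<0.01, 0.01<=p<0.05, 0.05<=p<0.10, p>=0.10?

p-value bracket: 0.05<=p<0.10

SE = σ/√n = 5/√31 = 0.8980
z = (x̄−μ₀)/SE = (52.26−51)/0.8980 = 1.4031
p-value (one-sided, H₁ greater) = 0.08030
→ bracket: 0.05<=p<0.10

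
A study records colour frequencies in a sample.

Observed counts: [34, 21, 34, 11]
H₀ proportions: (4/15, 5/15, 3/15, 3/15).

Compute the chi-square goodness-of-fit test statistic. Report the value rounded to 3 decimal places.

n = 100; E_i = n·p_i = [26.67, 33.33, 20.00, 20.00]
χ² = (34−26.67)²/26.67 + (21−33.33)²/33.33 + (34−20.00)²/20.00 + (11−20.00)²/20.00 = 20.4300
df = 3

test statistic = 20.430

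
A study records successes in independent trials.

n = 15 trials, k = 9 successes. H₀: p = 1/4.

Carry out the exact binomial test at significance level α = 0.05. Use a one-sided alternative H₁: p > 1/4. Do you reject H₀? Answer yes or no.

Exact binomial: n=15, k=9, p₀=1/4=0.2500
P(X≥9) from Σ C(n,i)·p₀^i·(1−p₀)^(n−i)
p-value (one-sided, H₁ greater) = 0.00419
At α=0.05: p < α → reject H₀

reject H₀: yes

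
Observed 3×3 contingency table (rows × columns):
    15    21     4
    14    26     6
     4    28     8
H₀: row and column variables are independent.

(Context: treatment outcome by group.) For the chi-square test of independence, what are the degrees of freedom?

df = (r−1)(c−1) = (3−1)·(3−1) = 4

degrees of freedom = 4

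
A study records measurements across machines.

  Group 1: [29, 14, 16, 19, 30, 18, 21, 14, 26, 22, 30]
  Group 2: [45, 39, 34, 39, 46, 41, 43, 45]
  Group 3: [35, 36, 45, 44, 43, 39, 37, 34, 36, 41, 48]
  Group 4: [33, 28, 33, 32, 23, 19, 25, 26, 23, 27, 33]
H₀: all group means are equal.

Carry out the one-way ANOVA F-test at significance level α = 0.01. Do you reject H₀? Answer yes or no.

reject H₀: yes

Group means [21.73, 41.50, 39.82, 27.45], grand mean 31.976
SSB = Σnᵢ(x̄ᵢ−x̄)² = 2782.430; SSW = ΣΣ(x−x̄ᵢ)² = 948.545
MSB = 2782.430/3 = 927.4767; MSW = 948.545/37 = 25.6364
F = MSB/MSW = 36.1782
df = (3, 37)
p-value (upper-tail) = 0.00000
At α=0.01: p < α → reject H₀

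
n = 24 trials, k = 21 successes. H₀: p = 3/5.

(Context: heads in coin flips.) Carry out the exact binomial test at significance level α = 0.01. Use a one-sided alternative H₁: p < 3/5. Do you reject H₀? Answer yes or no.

Exact binomial: n=24, k=21, p₀=3/5=0.6000
P(X≤21) from Σ C(n,i)·p₀^i·(1−p₀)^(n−i)
p-value (one-sided, H₁ less) = 0.99934
At α=0.01: p ≥ α → fail to reject H₀

reject H₀: no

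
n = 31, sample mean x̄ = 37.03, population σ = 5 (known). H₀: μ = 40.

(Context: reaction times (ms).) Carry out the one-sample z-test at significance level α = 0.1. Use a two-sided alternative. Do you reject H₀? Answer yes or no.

reject H₀: yes

SE = σ/√n = 5/√31 = 0.8980
z = (x̄−μ₀)/SE = (37.03−40)/0.8980 = -3.3073
p-value (two-sided) = 0.00094
At α=0.1: p < α → reject H₀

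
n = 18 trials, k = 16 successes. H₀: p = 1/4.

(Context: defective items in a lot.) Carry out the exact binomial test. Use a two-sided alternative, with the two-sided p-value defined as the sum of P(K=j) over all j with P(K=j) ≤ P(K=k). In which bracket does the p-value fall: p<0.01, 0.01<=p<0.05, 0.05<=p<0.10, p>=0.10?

Exact binomial: n=18, k=16, p₀=1/4=0.2500
P(X=j) = C(n,j)·p₀^j·(1−p₀)^(n−j); p = Σ P(X=j) over j with P(X=j) ≤ P(X=16)
p-value (two-sided) = 0.00000
→ bracket: p<0.01

p-value bracket: p<0.01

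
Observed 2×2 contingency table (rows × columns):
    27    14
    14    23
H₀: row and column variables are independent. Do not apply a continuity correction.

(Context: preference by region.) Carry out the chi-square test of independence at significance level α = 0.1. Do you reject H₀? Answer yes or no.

Row totals [41, 37], col totals [41, 37], n=78
χ² = (27−21.55)²/21.55 + (14−19.45)²/19.45 + (14−19.45)²/19.45 + (23−17.55)²/17.55 = 6.1221
df = 1
p-value (upper-tail) = 0.01335
At α=0.1: p < α → reject H₀

reject H₀: yes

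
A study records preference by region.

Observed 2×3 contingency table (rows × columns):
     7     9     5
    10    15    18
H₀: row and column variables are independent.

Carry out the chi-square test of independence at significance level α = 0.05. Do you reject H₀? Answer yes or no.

Row totals [21, 43], col totals [17, 24, 23], n=64
χ² = (7−5.58)²/5.58 + (9−7.88)²/7.88 + (5−7.55)²/7.55 + (10−11.42)²/11.42 + (15−16.12)²/16.12 + (18−15.45)²/15.45 = 2.0579
df = 2
p-value (upper-tail) = 0.35738
At α=0.05: p ≥ α → fail to reject H₀

reject H₀: no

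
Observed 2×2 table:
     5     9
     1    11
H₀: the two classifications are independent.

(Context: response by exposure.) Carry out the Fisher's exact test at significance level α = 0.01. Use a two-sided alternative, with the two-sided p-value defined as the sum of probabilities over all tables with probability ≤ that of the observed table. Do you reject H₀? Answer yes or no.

Margins: r₁=14, r₂=12, c₁=6, c₂=20, n=26
p_obs = C(14,5)·C(12,1)/C(26,6); sum pmf over tables with pmf ≤ p_obs
p-value (two-sided) = 0.16957
At α=0.01: p ≥ α → fail to reject H₀

reject H₀: no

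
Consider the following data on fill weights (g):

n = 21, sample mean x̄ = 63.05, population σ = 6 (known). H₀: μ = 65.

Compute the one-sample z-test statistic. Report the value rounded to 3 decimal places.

test statistic = -1.489

SE = σ/√n = 6/√21 = 1.3093
z = (x̄−μ₀)/SE = (63.05−65)/1.3093 = -1.4893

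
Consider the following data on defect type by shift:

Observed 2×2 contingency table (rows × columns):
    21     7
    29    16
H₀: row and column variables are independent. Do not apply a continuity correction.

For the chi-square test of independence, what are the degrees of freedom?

degrees of freedom = 1

df = (r−1)(c−1) = (2−1)·(2−1) = 1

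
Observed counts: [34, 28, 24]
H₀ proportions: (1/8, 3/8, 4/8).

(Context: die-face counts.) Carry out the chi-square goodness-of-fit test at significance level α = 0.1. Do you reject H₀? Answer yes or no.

n = 86; E_i = n·p_i = [10.75, 32.25, 43.00]
χ² = (34−10.75)²/10.75 + (28−32.25)²/32.25 + (24−43.00)²/43.00 = 59.2403
df = 2
p-value (upper-tail) = 0.00000
At α=0.1: p < α → reject H₀

reject H₀: yes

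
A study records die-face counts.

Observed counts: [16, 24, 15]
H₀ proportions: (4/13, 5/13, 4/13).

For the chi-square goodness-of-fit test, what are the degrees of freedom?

df = k − 1 = 3 − 1 = 2

degrees of freedom = 2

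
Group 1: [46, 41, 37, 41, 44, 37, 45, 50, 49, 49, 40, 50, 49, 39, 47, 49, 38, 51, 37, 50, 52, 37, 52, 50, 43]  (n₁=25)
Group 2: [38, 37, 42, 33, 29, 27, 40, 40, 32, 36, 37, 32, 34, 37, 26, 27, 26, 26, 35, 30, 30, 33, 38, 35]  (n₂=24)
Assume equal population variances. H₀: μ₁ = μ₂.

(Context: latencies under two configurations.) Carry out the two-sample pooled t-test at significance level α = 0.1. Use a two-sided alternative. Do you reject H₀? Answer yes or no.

x̄₁=44.920, s₁=5.423, n₁=25
x̄₂=33.333, s₂=4.878, n₂=24
s_p² = [24·5.423² + 23·4.878²]/47 = 26.6633
SE = √(s_p²·(1/25+1/24)) = 1.4756
t = (44.920−33.333)/1.4756 = 7.8520
df = 47
p-value (two-sided) = 0.00000
At α=0.1: p < α → reject H₀

reject H₀: yes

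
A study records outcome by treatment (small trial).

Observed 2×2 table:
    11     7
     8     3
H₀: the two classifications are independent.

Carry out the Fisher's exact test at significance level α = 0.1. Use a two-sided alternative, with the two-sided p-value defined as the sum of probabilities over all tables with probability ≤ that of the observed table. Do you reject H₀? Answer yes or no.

Margins: r₁=18, r₂=11, c₁=19, c₂=10, n=29
p_obs = C(18,11)·C(11,8)/C(29,19); sum pmf over tables with pmf ≤ p_obs
p-value (two-sided) = 0.69415
At α=0.1: p ≥ α → fail to reject H₀

reject H₀: no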